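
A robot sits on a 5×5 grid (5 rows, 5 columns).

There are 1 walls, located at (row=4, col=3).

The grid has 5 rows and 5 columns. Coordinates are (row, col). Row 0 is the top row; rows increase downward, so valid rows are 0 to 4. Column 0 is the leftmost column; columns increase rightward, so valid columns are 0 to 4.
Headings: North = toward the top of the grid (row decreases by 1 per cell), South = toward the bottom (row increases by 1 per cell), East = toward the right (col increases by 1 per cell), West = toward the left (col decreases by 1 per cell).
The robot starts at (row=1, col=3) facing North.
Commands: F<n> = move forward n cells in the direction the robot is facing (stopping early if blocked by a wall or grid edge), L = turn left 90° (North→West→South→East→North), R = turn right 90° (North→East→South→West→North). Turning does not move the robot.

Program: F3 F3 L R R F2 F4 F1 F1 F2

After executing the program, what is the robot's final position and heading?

Start: (row=1, col=3), facing North
  F3: move forward 1/3 (blocked), now at (row=0, col=3)
  F3: move forward 0/3 (blocked), now at (row=0, col=3)
  L: turn left, now facing West
  R: turn right, now facing North
  R: turn right, now facing East
  F2: move forward 1/2 (blocked), now at (row=0, col=4)
  F4: move forward 0/4 (blocked), now at (row=0, col=4)
  F1: move forward 0/1 (blocked), now at (row=0, col=4)
  F1: move forward 0/1 (blocked), now at (row=0, col=4)
  F2: move forward 0/2 (blocked), now at (row=0, col=4)
Final: (row=0, col=4), facing East

Answer: Final position: (row=0, col=4), facing East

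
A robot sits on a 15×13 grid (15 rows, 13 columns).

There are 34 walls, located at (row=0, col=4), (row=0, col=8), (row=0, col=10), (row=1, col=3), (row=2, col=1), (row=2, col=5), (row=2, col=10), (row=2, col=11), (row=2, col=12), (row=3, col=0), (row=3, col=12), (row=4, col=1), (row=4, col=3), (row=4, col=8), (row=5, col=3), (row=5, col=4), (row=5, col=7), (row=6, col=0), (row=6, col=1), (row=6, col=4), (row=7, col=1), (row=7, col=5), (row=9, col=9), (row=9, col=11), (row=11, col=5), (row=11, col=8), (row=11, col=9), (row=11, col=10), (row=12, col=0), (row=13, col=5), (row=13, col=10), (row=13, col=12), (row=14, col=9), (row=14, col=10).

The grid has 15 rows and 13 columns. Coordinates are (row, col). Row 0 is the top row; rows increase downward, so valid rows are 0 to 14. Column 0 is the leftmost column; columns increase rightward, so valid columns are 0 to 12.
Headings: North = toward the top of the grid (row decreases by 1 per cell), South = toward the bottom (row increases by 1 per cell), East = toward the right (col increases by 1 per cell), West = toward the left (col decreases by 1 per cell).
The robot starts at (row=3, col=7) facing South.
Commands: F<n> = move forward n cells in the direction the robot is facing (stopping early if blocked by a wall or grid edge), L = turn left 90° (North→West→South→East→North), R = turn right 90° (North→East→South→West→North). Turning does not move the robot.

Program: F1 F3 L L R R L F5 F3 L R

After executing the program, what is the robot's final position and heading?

Start: (row=3, col=7), facing South
  F1: move forward 1, now at (row=4, col=7)
  F3: move forward 0/3 (blocked), now at (row=4, col=7)
  L: turn left, now facing East
  L: turn left, now facing North
  R: turn right, now facing East
  R: turn right, now facing South
  L: turn left, now facing East
  F5: move forward 0/5 (blocked), now at (row=4, col=7)
  F3: move forward 0/3 (blocked), now at (row=4, col=7)
  L: turn left, now facing North
  R: turn right, now facing East
Final: (row=4, col=7), facing East

Answer: Final position: (row=4, col=7), facing East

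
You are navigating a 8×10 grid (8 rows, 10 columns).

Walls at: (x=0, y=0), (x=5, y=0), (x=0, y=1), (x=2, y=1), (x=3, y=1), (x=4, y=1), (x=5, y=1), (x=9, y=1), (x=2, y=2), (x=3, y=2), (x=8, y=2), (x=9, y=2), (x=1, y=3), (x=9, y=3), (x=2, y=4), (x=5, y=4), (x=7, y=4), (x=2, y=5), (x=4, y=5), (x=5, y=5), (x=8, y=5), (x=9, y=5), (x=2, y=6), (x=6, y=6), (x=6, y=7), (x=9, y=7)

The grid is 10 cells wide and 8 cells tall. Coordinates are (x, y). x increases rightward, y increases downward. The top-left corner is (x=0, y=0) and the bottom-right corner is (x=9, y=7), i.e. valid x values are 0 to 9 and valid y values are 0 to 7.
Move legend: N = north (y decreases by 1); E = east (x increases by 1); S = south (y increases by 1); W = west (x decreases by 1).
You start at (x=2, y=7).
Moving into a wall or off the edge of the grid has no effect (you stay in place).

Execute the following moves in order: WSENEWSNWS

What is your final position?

Answer: Final position: (x=1, y=7)

Derivation:
Start: (x=2, y=7)
  W (west): (x=2, y=7) -> (x=1, y=7)
  S (south): blocked, stay at (x=1, y=7)
  E (east): (x=1, y=7) -> (x=2, y=7)
  N (north): blocked, stay at (x=2, y=7)
  E (east): (x=2, y=7) -> (x=3, y=7)
  W (west): (x=3, y=7) -> (x=2, y=7)
  S (south): blocked, stay at (x=2, y=7)
  N (north): blocked, stay at (x=2, y=7)
  W (west): (x=2, y=7) -> (x=1, y=7)
  S (south): blocked, stay at (x=1, y=7)
Final: (x=1, y=7)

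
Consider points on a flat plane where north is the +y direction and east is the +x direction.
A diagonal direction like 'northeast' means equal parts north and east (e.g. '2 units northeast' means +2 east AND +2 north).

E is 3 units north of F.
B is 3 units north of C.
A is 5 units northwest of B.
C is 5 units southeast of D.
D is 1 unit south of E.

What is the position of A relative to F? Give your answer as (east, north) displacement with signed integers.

Place F at the origin (east=0, north=0).
  E is 3 units north of F: delta (east=+0, north=+3); E at (east=0, north=3).
  D is 1 unit south of E: delta (east=+0, north=-1); D at (east=0, north=2).
  C is 5 units southeast of D: delta (east=+5, north=-5); C at (east=5, north=-3).
  B is 3 units north of C: delta (east=+0, north=+3); B at (east=5, north=0).
  A is 5 units northwest of B: delta (east=-5, north=+5); A at (east=0, north=5).
Therefore A relative to F: (east=0, north=5).

Answer: A is at (east=0, north=5) relative to F.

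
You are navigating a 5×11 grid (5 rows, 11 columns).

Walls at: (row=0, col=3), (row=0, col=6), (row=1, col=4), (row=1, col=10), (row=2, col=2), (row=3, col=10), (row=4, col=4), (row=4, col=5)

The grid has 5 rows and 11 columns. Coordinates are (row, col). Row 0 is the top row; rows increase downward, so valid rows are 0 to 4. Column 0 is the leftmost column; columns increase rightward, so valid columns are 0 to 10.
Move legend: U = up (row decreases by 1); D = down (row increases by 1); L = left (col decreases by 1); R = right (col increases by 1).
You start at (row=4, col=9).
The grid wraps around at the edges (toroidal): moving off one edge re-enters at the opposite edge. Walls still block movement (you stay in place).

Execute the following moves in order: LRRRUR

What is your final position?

Start: (row=4, col=9)
  L (left): (row=4, col=9) -> (row=4, col=8)
  R (right): (row=4, col=8) -> (row=4, col=9)
  R (right): (row=4, col=9) -> (row=4, col=10)
  R (right): (row=4, col=10) -> (row=4, col=0)
  U (up): (row=4, col=0) -> (row=3, col=0)
  R (right): (row=3, col=0) -> (row=3, col=1)
Final: (row=3, col=1)

Answer: Final position: (row=3, col=1)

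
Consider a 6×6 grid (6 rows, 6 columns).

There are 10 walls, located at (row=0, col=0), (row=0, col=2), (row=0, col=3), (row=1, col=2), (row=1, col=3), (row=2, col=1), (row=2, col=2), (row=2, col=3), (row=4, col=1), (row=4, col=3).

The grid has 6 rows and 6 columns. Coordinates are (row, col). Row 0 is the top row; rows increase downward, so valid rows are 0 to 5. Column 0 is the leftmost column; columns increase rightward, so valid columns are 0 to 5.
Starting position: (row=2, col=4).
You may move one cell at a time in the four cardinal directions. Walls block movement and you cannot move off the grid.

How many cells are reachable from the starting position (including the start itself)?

BFS flood-fill from (row=2, col=4):
  Distance 0: (row=2, col=4)
  Distance 1: (row=1, col=4), (row=2, col=5), (row=3, col=4)
  Distance 2: (row=0, col=4), (row=1, col=5), (row=3, col=3), (row=3, col=5), (row=4, col=4)
  Distance 3: (row=0, col=5), (row=3, col=2), (row=4, col=5), (row=5, col=4)
  Distance 4: (row=3, col=1), (row=4, col=2), (row=5, col=3), (row=5, col=5)
  Distance 5: (row=3, col=0), (row=5, col=2)
  Distance 6: (row=2, col=0), (row=4, col=0), (row=5, col=1)
  Distance 7: (row=1, col=0), (row=5, col=0)
  Distance 8: (row=1, col=1)
  Distance 9: (row=0, col=1)
Total reachable: 26 (grid has 26 open cells total)

Answer: Reachable cells: 26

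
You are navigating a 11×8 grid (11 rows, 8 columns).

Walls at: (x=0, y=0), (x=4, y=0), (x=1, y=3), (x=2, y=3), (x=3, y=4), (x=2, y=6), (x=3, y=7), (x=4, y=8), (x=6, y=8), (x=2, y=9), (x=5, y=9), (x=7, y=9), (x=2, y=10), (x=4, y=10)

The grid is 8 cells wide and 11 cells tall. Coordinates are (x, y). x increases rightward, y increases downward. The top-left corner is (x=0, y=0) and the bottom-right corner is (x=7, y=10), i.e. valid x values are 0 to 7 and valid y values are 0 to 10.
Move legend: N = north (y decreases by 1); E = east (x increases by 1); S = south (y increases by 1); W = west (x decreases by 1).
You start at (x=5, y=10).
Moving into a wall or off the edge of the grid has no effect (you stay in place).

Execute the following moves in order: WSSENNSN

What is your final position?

Answer: Final position: (x=6, y=9)

Derivation:
Start: (x=5, y=10)
  W (west): blocked, stay at (x=5, y=10)
  S (south): blocked, stay at (x=5, y=10)
  S (south): blocked, stay at (x=5, y=10)
  E (east): (x=5, y=10) -> (x=6, y=10)
  N (north): (x=6, y=10) -> (x=6, y=9)
  N (north): blocked, stay at (x=6, y=9)
  S (south): (x=6, y=9) -> (x=6, y=10)
  N (north): (x=6, y=10) -> (x=6, y=9)
Final: (x=6, y=9)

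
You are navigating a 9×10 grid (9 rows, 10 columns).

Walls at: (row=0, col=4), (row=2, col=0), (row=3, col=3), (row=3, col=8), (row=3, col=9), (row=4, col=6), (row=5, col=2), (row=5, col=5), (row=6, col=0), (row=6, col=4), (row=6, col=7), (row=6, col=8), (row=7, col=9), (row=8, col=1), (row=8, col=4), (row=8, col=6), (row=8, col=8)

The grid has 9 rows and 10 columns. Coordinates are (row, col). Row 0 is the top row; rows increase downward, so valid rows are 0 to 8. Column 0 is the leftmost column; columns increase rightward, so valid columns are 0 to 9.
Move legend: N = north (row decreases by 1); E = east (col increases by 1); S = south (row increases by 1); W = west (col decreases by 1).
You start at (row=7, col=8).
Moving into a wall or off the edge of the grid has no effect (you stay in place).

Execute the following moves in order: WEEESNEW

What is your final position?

Answer: Final position: (row=7, col=7)

Derivation:
Start: (row=7, col=8)
  W (west): (row=7, col=8) -> (row=7, col=7)
  E (east): (row=7, col=7) -> (row=7, col=8)
  E (east): blocked, stay at (row=7, col=8)
  E (east): blocked, stay at (row=7, col=8)
  S (south): blocked, stay at (row=7, col=8)
  N (north): blocked, stay at (row=7, col=8)
  E (east): blocked, stay at (row=7, col=8)
  W (west): (row=7, col=8) -> (row=7, col=7)
Final: (row=7, col=7)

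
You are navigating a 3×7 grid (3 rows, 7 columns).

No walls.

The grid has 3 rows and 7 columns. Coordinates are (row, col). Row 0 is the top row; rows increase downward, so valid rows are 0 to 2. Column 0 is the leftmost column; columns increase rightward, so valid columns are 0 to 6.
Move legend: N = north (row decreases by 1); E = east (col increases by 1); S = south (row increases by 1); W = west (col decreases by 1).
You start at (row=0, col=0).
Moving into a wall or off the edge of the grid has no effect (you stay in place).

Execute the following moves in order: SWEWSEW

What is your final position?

Start: (row=0, col=0)
  S (south): (row=0, col=0) -> (row=1, col=0)
  W (west): blocked, stay at (row=1, col=0)
  E (east): (row=1, col=0) -> (row=1, col=1)
  W (west): (row=1, col=1) -> (row=1, col=0)
  S (south): (row=1, col=0) -> (row=2, col=0)
  E (east): (row=2, col=0) -> (row=2, col=1)
  W (west): (row=2, col=1) -> (row=2, col=0)
Final: (row=2, col=0)

Answer: Final position: (row=2, col=0)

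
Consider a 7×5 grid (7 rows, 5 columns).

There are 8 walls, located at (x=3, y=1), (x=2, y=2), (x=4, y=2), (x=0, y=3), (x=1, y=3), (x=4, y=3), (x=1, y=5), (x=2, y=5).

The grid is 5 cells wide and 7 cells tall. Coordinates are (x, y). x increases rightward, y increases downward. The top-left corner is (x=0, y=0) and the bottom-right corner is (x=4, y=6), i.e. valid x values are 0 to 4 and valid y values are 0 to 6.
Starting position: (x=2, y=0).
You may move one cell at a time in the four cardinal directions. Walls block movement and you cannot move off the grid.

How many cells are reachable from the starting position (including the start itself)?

BFS flood-fill from (x=2, y=0):
  Distance 0: (x=2, y=0)
  Distance 1: (x=1, y=0), (x=3, y=0), (x=2, y=1)
  Distance 2: (x=0, y=0), (x=4, y=0), (x=1, y=1)
  Distance 3: (x=0, y=1), (x=4, y=1), (x=1, y=2)
  Distance 4: (x=0, y=2)
Total reachable: 11 (grid has 27 open cells total)

Answer: Reachable cells: 11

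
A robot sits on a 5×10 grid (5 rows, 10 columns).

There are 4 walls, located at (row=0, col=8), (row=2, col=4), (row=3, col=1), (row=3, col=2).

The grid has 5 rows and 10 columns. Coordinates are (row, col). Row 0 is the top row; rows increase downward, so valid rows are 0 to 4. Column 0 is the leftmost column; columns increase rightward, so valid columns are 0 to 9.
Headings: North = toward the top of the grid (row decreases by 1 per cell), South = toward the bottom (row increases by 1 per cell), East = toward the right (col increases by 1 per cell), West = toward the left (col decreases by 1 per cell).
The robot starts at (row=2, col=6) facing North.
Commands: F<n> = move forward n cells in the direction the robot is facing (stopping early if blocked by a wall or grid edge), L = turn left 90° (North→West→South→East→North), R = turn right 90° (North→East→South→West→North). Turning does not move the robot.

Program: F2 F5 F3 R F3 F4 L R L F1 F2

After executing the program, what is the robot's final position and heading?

Answer: Final position: (row=0, col=7), facing North

Derivation:
Start: (row=2, col=6), facing North
  F2: move forward 2, now at (row=0, col=6)
  F5: move forward 0/5 (blocked), now at (row=0, col=6)
  F3: move forward 0/3 (blocked), now at (row=0, col=6)
  R: turn right, now facing East
  F3: move forward 1/3 (blocked), now at (row=0, col=7)
  F4: move forward 0/4 (blocked), now at (row=0, col=7)
  L: turn left, now facing North
  R: turn right, now facing East
  L: turn left, now facing North
  F1: move forward 0/1 (blocked), now at (row=0, col=7)
  F2: move forward 0/2 (blocked), now at (row=0, col=7)
Final: (row=0, col=7), facing North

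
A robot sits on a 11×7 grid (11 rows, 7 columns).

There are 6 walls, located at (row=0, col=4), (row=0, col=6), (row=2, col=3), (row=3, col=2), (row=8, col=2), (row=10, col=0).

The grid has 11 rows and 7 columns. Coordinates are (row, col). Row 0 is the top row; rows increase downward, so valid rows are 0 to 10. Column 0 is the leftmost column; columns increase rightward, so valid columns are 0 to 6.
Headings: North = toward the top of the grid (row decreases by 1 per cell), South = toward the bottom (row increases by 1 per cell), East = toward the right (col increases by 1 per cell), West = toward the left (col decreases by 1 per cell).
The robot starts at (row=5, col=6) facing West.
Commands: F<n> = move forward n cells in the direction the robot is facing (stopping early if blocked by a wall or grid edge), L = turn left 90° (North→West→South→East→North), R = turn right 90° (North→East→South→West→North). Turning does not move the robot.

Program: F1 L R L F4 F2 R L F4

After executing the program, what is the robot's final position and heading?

Answer: Final position: (row=10, col=5), facing South

Derivation:
Start: (row=5, col=6), facing West
  F1: move forward 1, now at (row=5, col=5)
  L: turn left, now facing South
  R: turn right, now facing West
  L: turn left, now facing South
  F4: move forward 4, now at (row=9, col=5)
  F2: move forward 1/2 (blocked), now at (row=10, col=5)
  R: turn right, now facing West
  L: turn left, now facing South
  F4: move forward 0/4 (blocked), now at (row=10, col=5)
Final: (row=10, col=5), facing South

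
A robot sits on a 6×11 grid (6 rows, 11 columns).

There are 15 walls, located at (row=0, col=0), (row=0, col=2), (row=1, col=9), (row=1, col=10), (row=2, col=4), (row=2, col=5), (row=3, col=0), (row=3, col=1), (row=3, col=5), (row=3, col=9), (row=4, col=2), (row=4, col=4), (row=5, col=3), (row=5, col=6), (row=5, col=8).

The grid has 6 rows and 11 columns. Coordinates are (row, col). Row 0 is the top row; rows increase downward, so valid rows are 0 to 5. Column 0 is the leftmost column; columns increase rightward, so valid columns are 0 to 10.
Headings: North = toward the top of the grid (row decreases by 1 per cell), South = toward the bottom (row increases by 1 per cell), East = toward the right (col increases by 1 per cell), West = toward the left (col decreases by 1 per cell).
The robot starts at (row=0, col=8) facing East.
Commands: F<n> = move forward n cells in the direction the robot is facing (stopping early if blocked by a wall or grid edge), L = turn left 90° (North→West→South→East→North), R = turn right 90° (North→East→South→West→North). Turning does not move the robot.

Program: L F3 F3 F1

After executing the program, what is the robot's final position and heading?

Answer: Final position: (row=0, col=8), facing North

Derivation:
Start: (row=0, col=8), facing East
  L: turn left, now facing North
  F3: move forward 0/3 (blocked), now at (row=0, col=8)
  F3: move forward 0/3 (blocked), now at (row=0, col=8)
  F1: move forward 0/1 (blocked), now at (row=0, col=8)
Final: (row=0, col=8), facing North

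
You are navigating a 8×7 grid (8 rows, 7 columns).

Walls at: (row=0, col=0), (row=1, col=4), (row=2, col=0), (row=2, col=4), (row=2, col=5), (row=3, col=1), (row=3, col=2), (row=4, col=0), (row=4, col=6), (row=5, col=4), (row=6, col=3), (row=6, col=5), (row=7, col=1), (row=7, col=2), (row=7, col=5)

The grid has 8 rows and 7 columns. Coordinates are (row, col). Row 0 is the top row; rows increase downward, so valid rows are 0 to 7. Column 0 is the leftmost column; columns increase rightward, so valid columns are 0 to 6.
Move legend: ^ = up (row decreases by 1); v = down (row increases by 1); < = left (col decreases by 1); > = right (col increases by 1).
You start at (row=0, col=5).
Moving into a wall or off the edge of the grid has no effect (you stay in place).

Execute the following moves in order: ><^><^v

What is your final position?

Answer: Final position: (row=1, col=5)

Derivation:
Start: (row=0, col=5)
  > (right): (row=0, col=5) -> (row=0, col=6)
  < (left): (row=0, col=6) -> (row=0, col=5)
  ^ (up): blocked, stay at (row=0, col=5)
  > (right): (row=0, col=5) -> (row=0, col=6)
  < (left): (row=0, col=6) -> (row=0, col=5)
  ^ (up): blocked, stay at (row=0, col=5)
  v (down): (row=0, col=5) -> (row=1, col=5)
Final: (row=1, col=5)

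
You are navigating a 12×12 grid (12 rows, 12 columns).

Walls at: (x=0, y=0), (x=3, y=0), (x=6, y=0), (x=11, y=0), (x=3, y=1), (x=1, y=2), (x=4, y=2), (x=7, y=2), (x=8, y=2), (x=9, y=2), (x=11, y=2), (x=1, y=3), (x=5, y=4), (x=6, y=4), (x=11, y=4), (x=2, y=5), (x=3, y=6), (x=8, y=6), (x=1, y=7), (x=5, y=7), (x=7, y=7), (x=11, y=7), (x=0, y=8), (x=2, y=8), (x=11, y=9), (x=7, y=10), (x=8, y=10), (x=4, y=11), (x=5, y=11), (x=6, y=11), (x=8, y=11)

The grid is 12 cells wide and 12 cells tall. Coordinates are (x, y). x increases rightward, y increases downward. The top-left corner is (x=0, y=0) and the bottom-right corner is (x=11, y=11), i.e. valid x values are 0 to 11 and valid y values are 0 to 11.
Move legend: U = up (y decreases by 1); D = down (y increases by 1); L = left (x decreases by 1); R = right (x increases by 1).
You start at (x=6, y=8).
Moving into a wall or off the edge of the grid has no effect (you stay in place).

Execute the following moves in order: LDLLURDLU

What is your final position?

Start: (x=6, y=8)
  L (left): (x=6, y=8) -> (x=5, y=8)
  D (down): (x=5, y=8) -> (x=5, y=9)
  L (left): (x=5, y=9) -> (x=4, y=9)
  L (left): (x=4, y=9) -> (x=3, y=9)
  U (up): (x=3, y=9) -> (x=3, y=8)
  R (right): (x=3, y=8) -> (x=4, y=8)
  D (down): (x=4, y=8) -> (x=4, y=9)
  L (left): (x=4, y=9) -> (x=3, y=9)
  U (up): (x=3, y=9) -> (x=3, y=8)
Final: (x=3, y=8)

Answer: Final position: (x=3, y=8)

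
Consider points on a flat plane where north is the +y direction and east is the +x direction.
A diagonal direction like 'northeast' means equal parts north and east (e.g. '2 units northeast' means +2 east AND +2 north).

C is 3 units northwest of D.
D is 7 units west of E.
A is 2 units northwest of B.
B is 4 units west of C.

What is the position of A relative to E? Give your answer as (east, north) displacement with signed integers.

Place E at the origin (east=0, north=0).
  D is 7 units west of E: delta (east=-7, north=+0); D at (east=-7, north=0).
  C is 3 units northwest of D: delta (east=-3, north=+3); C at (east=-10, north=3).
  B is 4 units west of C: delta (east=-4, north=+0); B at (east=-14, north=3).
  A is 2 units northwest of B: delta (east=-2, north=+2); A at (east=-16, north=5).
Therefore A relative to E: (east=-16, north=5).

Answer: A is at (east=-16, north=5) relative to E.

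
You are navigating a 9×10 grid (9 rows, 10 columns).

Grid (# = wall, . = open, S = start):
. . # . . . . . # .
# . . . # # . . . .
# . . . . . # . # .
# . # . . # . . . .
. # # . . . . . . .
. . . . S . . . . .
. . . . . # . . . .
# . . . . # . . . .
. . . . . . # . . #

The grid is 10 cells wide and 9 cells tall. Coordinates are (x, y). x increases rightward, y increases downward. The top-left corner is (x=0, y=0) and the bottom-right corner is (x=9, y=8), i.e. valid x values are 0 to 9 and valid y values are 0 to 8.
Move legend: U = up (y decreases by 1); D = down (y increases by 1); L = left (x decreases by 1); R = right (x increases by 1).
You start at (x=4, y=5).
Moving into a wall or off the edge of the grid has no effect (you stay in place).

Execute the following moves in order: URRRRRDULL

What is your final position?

Start: (x=4, y=5)
  U (up): (x=4, y=5) -> (x=4, y=4)
  R (right): (x=4, y=4) -> (x=5, y=4)
  R (right): (x=5, y=4) -> (x=6, y=4)
  R (right): (x=6, y=4) -> (x=7, y=4)
  R (right): (x=7, y=4) -> (x=8, y=4)
  R (right): (x=8, y=4) -> (x=9, y=4)
  D (down): (x=9, y=4) -> (x=9, y=5)
  U (up): (x=9, y=5) -> (x=9, y=4)
  L (left): (x=9, y=4) -> (x=8, y=4)
  L (left): (x=8, y=4) -> (x=7, y=4)
Final: (x=7, y=4)

Answer: Final position: (x=7, y=4)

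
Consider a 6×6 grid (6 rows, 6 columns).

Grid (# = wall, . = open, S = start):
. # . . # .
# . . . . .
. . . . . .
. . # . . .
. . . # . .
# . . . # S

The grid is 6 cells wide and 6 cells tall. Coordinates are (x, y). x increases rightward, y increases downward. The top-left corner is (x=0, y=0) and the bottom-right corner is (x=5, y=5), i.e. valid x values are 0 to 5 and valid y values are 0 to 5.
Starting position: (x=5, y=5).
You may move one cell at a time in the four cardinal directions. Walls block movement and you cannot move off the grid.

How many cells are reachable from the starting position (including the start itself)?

BFS flood-fill from (x=5, y=5):
  Distance 0: (x=5, y=5)
  Distance 1: (x=5, y=4)
  Distance 2: (x=5, y=3), (x=4, y=4)
  Distance 3: (x=5, y=2), (x=4, y=3)
  Distance 4: (x=5, y=1), (x=4, y=2), (x=3, y=3)
  Distance 5: (x=5, y=0), (x=4, y=1), (x=3, y=2)
  Distance 6: (x=3, y=1), (x=2, y=2)
  Distance 7: (x=3, y=0), (x=2, y=1), (x=1, y=2)
  Distance 8: (x=2, y=0), (x=1, y=1), (x=0, y=2), (x=1, y=3)
  Distance 9: (x=0, y=3), (x=1, y=4)
  Distance 10: (x=0, y=4), (x=2, y=4), (x=1, y=5)
  Distance 11: (x=2, y=5)
  Distance 12: (x=3, y=5)
Total reachable: 28 (grid has 29 open cells total)

Answer: Reachable cells: 28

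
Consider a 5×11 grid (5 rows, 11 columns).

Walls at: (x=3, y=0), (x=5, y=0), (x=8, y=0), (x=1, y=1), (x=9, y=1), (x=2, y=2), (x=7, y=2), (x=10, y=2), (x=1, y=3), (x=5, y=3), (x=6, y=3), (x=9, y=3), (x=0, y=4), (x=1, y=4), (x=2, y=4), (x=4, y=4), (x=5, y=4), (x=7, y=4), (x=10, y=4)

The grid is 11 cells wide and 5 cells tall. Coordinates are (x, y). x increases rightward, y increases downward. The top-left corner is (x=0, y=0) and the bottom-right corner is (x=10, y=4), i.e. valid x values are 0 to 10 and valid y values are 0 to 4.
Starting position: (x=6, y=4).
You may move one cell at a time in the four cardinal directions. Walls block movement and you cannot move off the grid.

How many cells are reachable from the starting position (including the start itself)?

Answer: Reachable cells: 1

Derivation:
BFS flood-fill from (x=6, y=4):
  Distance 0: (x=6, y=4)
Total reachable: 1 (grid has 36 open cells total)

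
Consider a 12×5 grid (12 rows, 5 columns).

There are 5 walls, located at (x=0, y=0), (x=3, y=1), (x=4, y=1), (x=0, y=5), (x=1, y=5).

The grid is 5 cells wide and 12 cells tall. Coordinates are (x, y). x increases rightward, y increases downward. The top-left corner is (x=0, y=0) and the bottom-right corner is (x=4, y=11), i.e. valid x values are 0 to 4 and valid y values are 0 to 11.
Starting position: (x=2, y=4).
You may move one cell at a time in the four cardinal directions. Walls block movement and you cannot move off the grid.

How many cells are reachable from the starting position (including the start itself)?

Answer: Reachable cells: 55

Derivation:
BFS flood-fill from (x=2, y=4):
  Distance 0: (x=2, y=4)
  Distance 1: (x=2, y=3), (x=1, y=4), (x=3, y=4), (x=2, y=5)
  Distance 2: (x=2, y=2), (x=1, y=3), (x=3, y=3), (x=0, y=4), (x=4, y=4), (x=3, y=5), (x=2, y=6)
  Distance 3: (x=2, y=1), (x=1, y=2), (x=3, y=2), (x=0, y=3), (x=4, y=3), (x=4, y=5), (x=1, y=6), (x=3, y=6), (x=2, y=7)
  Distance 4: (x=2, y=0), (x=1, y=1), (x=0, y=2), (x=4, y=2), (x=0, y=6), (x=4, y=6), (x=1, y=7), (x=3, y=7), (x=2, y=8)
  Distance 5: (x=1, y=0), (x=3, y=0), (x=0, y=1), (x=0, y=7), (x=4, y=7), (x=1, y=8), (x=3, y=8), (x=2, y=9)
  Distance 6: (x=4, y=0), (x=0, y=8), (x=4, y=8), (x=1, y=9), (x=3, y=9), (x=2, y=10)
  Distance 7: (x=0, y=9), (x=4, y=9), (x=1, y=10), (x=3, y=10), (x=2, y=11)
  Distance 8: (x=0, y=10), (x=4, y=10), (x=1, y=11), (x=3, y=11)
  Distance 9: (x=0, y=11), (x=4, y=11)
Total reachable: 55 (grid has 55 open cells total)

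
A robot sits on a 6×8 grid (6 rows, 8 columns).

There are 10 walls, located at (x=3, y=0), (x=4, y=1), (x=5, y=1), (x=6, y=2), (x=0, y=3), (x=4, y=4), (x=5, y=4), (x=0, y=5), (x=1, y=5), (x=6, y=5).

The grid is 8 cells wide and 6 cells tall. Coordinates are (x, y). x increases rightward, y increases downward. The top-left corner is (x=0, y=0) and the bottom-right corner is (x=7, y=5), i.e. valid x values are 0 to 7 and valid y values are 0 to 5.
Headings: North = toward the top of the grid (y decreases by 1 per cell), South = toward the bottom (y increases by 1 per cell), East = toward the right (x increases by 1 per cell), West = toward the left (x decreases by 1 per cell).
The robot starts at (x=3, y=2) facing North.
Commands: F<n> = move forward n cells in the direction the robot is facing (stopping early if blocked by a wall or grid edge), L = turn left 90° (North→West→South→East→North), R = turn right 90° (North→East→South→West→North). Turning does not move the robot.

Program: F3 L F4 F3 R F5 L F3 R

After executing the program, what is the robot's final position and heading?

Start: (x=3, y=2), facing North
  F3: move forward 1/3 (blocked), now at (x=3, y=1)
  L: turn left, now facing West
  F4: move forward 3/4 (blocked), now at (x=0, y=1)
  F3: move forward 0/3 (blocked), now at (x=0, y=1)
  R: turn right, now facing North
  F5: move forward 1/5 (blocked), now at (x=0, y=0)
  L: turn left, now facing West
  F3: move forward 0/3 (blocked), now at (x=0, y=0)
  R: turn right, now facing North
Final: (x=0, y=0), facing North

Answer: Final position: (x=0, y=0), facing North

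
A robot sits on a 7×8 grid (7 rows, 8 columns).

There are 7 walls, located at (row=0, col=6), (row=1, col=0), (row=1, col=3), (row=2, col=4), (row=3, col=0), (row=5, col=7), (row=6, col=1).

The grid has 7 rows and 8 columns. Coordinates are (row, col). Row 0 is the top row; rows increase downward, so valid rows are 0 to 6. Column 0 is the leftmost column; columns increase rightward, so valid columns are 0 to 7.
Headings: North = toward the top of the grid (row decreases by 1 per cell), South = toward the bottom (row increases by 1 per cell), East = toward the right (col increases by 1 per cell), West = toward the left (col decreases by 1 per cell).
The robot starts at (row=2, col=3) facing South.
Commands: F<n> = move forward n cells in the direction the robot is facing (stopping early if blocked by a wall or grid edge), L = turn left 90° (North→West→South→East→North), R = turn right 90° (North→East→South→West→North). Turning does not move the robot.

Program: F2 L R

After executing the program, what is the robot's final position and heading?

Answer: Final position: (row=4, col=3), facing South

Derivation:
Start: (row=2, col=3), facing South
  F2: move forward 2, now at (row=4, col=3)
  L: turn left, now facing East
  R: turn right, now facing South
Final: (row=4, col=3), facing South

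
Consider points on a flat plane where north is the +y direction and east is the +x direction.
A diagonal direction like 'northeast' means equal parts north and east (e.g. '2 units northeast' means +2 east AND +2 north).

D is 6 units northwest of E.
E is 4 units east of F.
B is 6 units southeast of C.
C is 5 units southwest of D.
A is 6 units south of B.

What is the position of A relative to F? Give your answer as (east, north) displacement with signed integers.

Answer: A is at (east=-1, north=-11) relative to F.

Derivation:
Place F at the origin (east=0, north=0).
  E is 4 units east of F: delta (east=+4, north=+0); E at (east=4, north=0).
  D is 6 units northwest of E: delta (east=-6, north=+6); D at (east=-2, north=6).
  C is 5 units southwest of D: delta (east=-5, north=-5); C at (east=-7, north=1).
  B is 6 units southeast of C: delta (east=+6, north=-6); B at (east=-1, north=-5).
  A is 6 units south of B: delta (east=+0, north=-6); A at (east=-1, north=-11).
Therefore A relative to F: (east=-1, north=-11).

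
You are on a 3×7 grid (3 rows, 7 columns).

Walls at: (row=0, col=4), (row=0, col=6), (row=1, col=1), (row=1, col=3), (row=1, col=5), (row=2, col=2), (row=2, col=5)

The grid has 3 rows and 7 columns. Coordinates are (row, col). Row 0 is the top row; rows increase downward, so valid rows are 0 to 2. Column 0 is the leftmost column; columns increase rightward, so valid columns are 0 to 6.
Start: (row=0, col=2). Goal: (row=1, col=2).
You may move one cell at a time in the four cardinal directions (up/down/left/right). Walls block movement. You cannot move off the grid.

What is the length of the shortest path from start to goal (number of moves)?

BFS from (row=0, col=2) until reaching (row=1, col=2):
  Distance 0: (row=0, col=2)
  Distance 1: (row=0, col=1), (row=0, col=3), (row=1, col=2)  <- goal reached here
One shortest path (1 moves): (row=0, col=2) -> (row=1, col=2)

Answer: Shortest path length: 1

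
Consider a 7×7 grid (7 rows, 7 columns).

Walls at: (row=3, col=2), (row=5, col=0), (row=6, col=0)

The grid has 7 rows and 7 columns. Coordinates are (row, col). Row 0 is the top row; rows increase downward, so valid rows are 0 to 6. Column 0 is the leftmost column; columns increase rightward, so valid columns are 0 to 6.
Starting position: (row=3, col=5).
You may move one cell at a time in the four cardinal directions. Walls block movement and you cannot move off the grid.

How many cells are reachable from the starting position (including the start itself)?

Answer: Reachable cells: 46

Derivation:
BFS flood-fill from (row=3, col=5):
  Distance 0: (row=3, col=5)
  Distance 1: (row=2, col=5), (row=3, col=4), (row=3, col=6), (row=4, col=5)
  Distance 2: (row=1, col=5), (row=2, col=4), (row=2, col=6), (row=3, col=3), (row=4, col=4), (row=4, col=6), (row=5, col=5)
  Distance 3: (row=0, col=5), (row=1, col=4), (row=1, col=6), (row=2, col=3), (row=4, col=3), (row=5, col=4), (row=5, col=6), (row=6, col=5)
  Distance 4: (row=0, col=4), (row=0, col=6), (row=1, col=3), (row=2, col=2), (row=4, col=2), (row=5, col=3), (row=6, col=4), (row=6, col=6)
  Distance 5: (row=0, col=3), (row=1, col=2), (row=2, col=1), (row=4, col=1), (row=5, col=2), (row=6, col=3)
  Distance 6: (row=0, col=2), (row=1, col=1), (row=2, col=0), (row=3, col=1), (row=4, col=0), (row=5, col=1), (row=6, col=2)
  Distance 7: (row=0, col=1), (row=1, col=0), (row=3, col=0), (row=6, col=1)
  Distance 8: (row=0, col=0)
Total reachable: 46 (grid has 46 open cells total)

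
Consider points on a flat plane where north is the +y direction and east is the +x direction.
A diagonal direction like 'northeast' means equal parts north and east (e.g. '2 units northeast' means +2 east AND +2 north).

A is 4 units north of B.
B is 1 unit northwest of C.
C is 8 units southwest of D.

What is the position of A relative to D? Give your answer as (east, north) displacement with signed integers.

Answer: A is at (east=-9, north=-3) relative to D.

Derivation:
Place D at the origin (east=0, north=0).
  C is 8 units southwest of D: delta (east=-8, north=-8); C at (east=-8, north=-8).
  B is 1 unit northwest of C: delta (east=-1, north=+1); B at (east=-9, north=-7).
  A is 4 units north of B: delta (east=+0, north=+4); A at (east=-9, north=-3).
Therefore A relative to D: (east=-9, north=-3).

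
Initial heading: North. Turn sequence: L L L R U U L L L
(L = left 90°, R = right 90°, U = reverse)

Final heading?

Start: North
  L (left (90° counter-clockwise)) -> West
  L (left (90° counter-clockwise)) -> South
  L (left (90° counter-clockwise)) -> East
  R (right (90° clockwise)) -> South
  U (U-turn (180°)) -> North
  U (U-turn (180°)) -> South
  L (left (90° counter-clockwise)) -> East
  L (left (90° counter-clockwise)) -> North
  L (left (90° counter-clockwise)) -> West
Final: West

Answer: Final heading: West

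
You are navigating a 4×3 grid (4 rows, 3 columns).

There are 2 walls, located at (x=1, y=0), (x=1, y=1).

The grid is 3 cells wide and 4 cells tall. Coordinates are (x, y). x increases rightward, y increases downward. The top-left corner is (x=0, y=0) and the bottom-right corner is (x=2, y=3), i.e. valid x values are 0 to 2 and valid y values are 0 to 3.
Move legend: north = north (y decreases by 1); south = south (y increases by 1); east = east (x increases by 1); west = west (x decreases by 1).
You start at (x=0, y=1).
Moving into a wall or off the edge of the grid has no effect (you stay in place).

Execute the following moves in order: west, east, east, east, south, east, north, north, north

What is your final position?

Start: (x=0, y=1)
  west (west): blocked, stay at (x=0, y=1)
  [×3]east (east): blocked, stay at (x=0, y=1)
  south (south): (x=0, y=1) -> (x=0, y=2)
  east (east): (x=0, y=2) -> (x=1, y=2)
  [×3]north (north): blocked, stay at (x=1, y=2)
Final: (x=1, y=2)

Answer: Final position: (x=1, y=2)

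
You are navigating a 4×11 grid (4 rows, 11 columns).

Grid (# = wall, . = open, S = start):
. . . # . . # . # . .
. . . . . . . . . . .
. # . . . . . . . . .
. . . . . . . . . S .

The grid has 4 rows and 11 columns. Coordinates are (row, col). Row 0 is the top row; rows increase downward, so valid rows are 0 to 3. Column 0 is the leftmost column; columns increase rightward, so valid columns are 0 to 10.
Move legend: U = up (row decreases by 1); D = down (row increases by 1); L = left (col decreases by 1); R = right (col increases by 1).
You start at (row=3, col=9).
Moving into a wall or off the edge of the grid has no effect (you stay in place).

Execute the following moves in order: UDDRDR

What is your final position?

Start: (row=3, col=9)
  U (up): (row=3, col=9) -> (row=2, col=9)
  D (down): (row=2, col=9) -> (row=3, col=9)
  D (down): blocked, stay at (row=3, col=9)
  R (right): (row=3, col=9) -> (row=3, col=10)
  D (down): blocked, stay at (row=3, col=10)
  R (right): blocked, stay at (row=3, col=10)
Final: (row=3, col=10)

Answer: Final position: (row=3, col=10)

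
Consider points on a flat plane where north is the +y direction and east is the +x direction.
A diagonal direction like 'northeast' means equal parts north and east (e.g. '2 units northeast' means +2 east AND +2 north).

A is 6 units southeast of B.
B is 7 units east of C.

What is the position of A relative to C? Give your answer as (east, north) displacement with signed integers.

Answer: A is at (east=13, north=-6) relative to C.

Derivation:
Place C at the origin (east=0, north=0).
  B is 7 units east of C: delta (east=+7, north=+0); B at (east=7, north=0).
  A is 6 units southeast of B: delta (east=+6, north=-6); A at (east=13, north=-6).
Therefore A relative to C: (east=13, north=-6).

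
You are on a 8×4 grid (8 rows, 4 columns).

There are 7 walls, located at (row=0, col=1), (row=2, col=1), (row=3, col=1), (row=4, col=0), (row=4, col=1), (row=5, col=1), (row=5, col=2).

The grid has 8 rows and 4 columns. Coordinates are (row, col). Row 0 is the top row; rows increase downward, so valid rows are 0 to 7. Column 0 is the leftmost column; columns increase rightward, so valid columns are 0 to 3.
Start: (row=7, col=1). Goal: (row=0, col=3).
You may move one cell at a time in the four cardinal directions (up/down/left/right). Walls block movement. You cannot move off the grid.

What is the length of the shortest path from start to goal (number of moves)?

Answer: Shortest path length: 9

Derivation:
BFS from (row=7, col=1) until reaching (row=0, col=3):
  Distance 0: (row=7, col=1)
  Distance 1: (row=6, col=1), (row=7, col=0), (row=7, col=2)
  Distance 2: (row=6, col=0), (row=6, col=2), (row=7, col=3)
  Distance 3: (row=5, col=0), (row=6, col=3)
  Distance 4: (row=5, col=3)
  Distance 5: (row=4, col=3)
  Distance 6: (row=3, col=3), (row=4, col=2)
  Distance 7: (row=2, col=3), (row=3, col=2)
  Distance 8: (row=1, col=3), (row=2, col=2)
  Distance 9: (row=0, col=3), (row=1, col=2)  <- goal reached here
One shortest path (9 moves): (row=7, col=1) -> (row=7, col=2) -> (row=7, col=3) -> (row=6, col=3) -> (row=5, col=3) -> (row=4, col=3) -> (row=3, col=3) -> (row=2, col=3) -> (row=1, col=3) -> (row=0, col=3)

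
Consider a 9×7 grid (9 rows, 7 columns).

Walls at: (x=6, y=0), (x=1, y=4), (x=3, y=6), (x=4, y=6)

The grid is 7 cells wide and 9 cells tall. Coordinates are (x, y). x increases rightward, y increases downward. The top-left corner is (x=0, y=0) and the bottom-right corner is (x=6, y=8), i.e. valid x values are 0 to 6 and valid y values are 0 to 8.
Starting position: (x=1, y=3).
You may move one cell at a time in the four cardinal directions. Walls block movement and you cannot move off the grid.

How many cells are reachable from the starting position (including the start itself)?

Answer: Reachable cells: 59

Derivation:
BFS flood-fill from (x=1, y=3):
  Distance 0: (x=1, y=3)
  Distance 1: (x=1, y=2), (x=0, y=3), (x=2, y=3)
  Distance 2: (x=1, y=1), (x=0, y=2), (x=2, y=2), (x=3, y=3), (x=0, y=4), (x=2, y=4)
  Distance 3: (x=1, y=0), (x=0, y=1), (x=2, y=1), (x=3, y=2), (x=4, y=3), (x=3, y=4), (x=0, y=5), (x=2, y=5)
  Distance 4: (x=0, y=0), (x=2, y=0), (x=3, y=1), (x=4, y=2), (x=5, y=3), (x=4, y=4), (x=1, y=5), (x=3, y=5), (x=0, y=6), (x=2, y=6)
  Distance 5: (x=3, y=0), (x=4, y=1), (x=5, y=2), (x=6, y=3), (x=5, y=4), (x=4, y=5), (x=1, y=6), (x=0, y=7), (x=2, y=7)
  Distance 6: (x=4, y=0), (x=5, y=1), (x=6, y=2), (x=6, y=4), (x=5, y=5), (x=1, y=7), (x=3, y=7), (x=0, y=8), (x=2, y=8)
  Distance 7: (x=5, y=0), (x=6, y=1), (x=6, y=5), (x=5, y=6), (x=4, y=7), (x=1, y=8), (x=3, y=8)
  Distance 8: (x=6, y=6), (x=5, y=7), (x=4, y=8)
  Distance 9: (x=6, y=7), (x=5, y=8)
  Distance 10: (x=6, y=8)
Total reachable: 59 (grid has 59 open cells total)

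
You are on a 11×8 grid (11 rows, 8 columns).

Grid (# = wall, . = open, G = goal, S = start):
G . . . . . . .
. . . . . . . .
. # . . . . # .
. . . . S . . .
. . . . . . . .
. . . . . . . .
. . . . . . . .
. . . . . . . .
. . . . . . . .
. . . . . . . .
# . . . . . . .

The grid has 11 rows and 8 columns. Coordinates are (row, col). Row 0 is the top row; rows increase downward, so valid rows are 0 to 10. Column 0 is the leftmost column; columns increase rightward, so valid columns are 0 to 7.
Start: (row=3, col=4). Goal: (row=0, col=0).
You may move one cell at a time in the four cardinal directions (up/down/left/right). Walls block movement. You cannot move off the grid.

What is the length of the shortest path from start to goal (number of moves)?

Answer: Shortest path length: 7

Derivation:
BFS from (row=3, col=4) until reaching (row=0, col=0):
  Distance 0: (row=3, col=4)
  Distance 1: (row=2, col=4), (row=3, col=3), (row=3, col=5), (row=4, col=4)
  Distance 2: (row=1, col=4), (row=2, col=3), (row=2, col=5), (row=3, col=2), (row=3, col=6), (row=4, col=3), (row=4, col=5), (row=5, col=4)
  Distance 3: (row=0, col=4), (row=1, col=3), (row=1, col=5), (row=2, col=2), (row=3, col=1), (row=3, col=7), (row=4, col=2), (row=4, col=6), (row=5, col=3), (row=5, col=5), (row=6, col=4)
  Distance 4: (row=0, col=3), (row=0, col=5), (row=1, col=2), (row=1, col=6), (row=2, col=7), (row=3, col=0), (row=4, col=1), (row=4, col=7), (row=5, col=2), (row=5, col=6), (row=6, col=3), (row=6, col=5), (row=7, col=4)
  Distance 5: (row=0, col=2), (row=0, col=6), (row=1, col=1), (row=1, col=7), (row=2, col=0), (row=4, col=0), (row=5, col=1), (row=5, col=7), (row=6, col=2), (row=6, col=6), (row=7, col=3), (row=7, col=5), (row=8, col=4)
  Distance 6: (row=0, col=1), (row=0, col=7), (row=1, col=0), (row=5, col=0), (row=6, col=1), (row=6, col=7), (row=7, col=2), (row=7, col=6), (row=8, col=3), (row=8, col=5), (row=9, col=4)
  Distance 7: (row=0, col=0), (row=6, col=0), (row=7, col=1), (row=7, col=7), (row=8, col=2), (row=8, col=6), (row=9, col=3), (row=9, col=5), (row=10, col=4)  <- goal reached here
One shortest path (7 moves): (row=3, col=4) -> (row=3, col=3) -> (row=3, col=2) -> (row=3, col=1) -> (row=3, col=0) -> (row=2, col=0) -> (row=1, col=0) -> (row=0, col=0)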